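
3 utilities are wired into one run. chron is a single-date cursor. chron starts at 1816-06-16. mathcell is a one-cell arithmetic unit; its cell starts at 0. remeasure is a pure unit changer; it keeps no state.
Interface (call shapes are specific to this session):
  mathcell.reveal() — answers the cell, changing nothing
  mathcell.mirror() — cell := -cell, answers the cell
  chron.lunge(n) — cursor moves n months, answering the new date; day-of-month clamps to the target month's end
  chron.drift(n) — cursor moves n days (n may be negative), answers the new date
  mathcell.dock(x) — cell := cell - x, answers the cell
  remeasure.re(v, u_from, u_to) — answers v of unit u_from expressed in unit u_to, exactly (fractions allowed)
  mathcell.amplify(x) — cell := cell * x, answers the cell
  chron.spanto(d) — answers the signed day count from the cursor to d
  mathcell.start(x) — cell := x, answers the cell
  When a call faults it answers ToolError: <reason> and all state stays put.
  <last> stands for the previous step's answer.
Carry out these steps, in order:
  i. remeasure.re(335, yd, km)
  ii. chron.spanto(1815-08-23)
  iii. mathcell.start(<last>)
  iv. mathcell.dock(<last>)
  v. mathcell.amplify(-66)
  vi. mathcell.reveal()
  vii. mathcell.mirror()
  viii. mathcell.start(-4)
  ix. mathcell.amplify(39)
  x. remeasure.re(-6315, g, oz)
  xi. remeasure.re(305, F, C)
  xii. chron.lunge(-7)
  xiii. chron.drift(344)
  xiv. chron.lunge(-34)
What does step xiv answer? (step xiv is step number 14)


Answer: 1813-12-25

Derivation:
Act: re[v→335; u_from→yd; u_to→km]
Obs: 76581/250000
Act: spanto[d→1815-08-23]
Obs: -298
Act: start[x→<last>]
Obs: -298
Act: dock[x→<last>]
Obs: 0
Act: amplify[x→-66]
Obs: 0
Act: reveal[]
Obs: 0
Act: mirror[]
Obs: 0
Act: start[x→-4]
Obs: -4
Act: amplify[x→39]
Obs: -156
Act: re[v→-6315; u_from→g; u_to→oz]
Obs: -10104000000/45359237
Act: re[v→305; u_from→F; u_to→C]
Obs: 455/3
Act: lunge[n→-7]
Obs: 1815-11-16
Act: drift[n→344]
Obs: 1816-10-25
Act: lunge[n→-34]
Obs: 1813-12-25


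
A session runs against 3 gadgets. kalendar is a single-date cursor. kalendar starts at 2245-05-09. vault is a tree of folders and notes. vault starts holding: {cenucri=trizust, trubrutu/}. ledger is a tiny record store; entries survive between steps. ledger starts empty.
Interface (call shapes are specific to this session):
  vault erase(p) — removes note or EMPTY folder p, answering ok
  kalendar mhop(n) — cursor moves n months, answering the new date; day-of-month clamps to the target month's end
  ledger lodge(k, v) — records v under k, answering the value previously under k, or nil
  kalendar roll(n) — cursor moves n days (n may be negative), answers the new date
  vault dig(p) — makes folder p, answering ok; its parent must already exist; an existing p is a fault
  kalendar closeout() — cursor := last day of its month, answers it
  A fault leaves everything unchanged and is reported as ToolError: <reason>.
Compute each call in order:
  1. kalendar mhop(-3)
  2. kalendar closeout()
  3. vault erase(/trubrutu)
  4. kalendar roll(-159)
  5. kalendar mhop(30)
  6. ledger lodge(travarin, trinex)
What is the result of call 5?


Answer: 2247-03-22

Derivation:
·→ kalendar mhop(n=-3)
·← 2245-02-09
·→ kalendar closeout()
·← 2245-02-28
·→ vault erase(p=/trubrutu)
·← ok
·→ kalendar roll(n=-159)
·← 2244-09-22
·→ kalendar mhop(n=30)
·← 2247-03-22
·→ ledger lodge(k=travarin, v=trinex)
·← nil


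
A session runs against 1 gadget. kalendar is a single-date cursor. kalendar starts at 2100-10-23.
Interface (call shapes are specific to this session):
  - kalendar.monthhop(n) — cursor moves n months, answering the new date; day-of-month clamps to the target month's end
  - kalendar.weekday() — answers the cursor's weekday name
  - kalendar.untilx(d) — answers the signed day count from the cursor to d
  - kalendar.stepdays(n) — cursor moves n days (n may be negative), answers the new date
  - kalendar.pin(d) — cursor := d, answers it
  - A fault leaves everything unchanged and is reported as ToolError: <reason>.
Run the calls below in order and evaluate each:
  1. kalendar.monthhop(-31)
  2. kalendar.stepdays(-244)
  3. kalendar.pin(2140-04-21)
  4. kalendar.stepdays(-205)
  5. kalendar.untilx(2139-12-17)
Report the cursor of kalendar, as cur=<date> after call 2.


Answer: cur=2097-07-22

Derivation:
-> monthhop(n: -31)
<- 2098-03-23
-> stepdays(n: -244)
<- 2097-07-22
-> pin(d: 2140-04-21)
<- 2140-04-21
-> stepdays(n: -205)
<- 2139-09-29
-> untilx(d: 2139-12-17)
<- 79


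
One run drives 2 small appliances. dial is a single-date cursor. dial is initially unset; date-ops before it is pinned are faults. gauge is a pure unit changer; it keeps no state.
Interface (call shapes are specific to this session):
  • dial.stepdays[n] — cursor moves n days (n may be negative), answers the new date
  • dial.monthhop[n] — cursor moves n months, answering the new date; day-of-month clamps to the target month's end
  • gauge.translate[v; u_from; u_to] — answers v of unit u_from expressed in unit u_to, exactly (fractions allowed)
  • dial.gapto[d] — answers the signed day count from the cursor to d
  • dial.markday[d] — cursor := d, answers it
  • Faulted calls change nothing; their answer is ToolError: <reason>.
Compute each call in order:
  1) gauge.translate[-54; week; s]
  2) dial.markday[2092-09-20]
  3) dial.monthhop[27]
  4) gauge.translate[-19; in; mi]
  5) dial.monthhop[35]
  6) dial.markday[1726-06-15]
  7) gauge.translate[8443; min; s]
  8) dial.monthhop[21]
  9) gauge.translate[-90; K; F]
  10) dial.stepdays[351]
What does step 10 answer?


Now I run gauge.translate on -54, week, s, yielding -32659200.
I try dial.markday on 2092-09-20, giving 2092-09-20.
Invoking dial.monthhop on 27, and observe 2094-12-20.
Then gauge.translate on -19, in, mi, yielding -19/63360.
I try dial.monthhop on 35, giving 2097-11-20.
I use dial.markday on 1726-06-15, yielding 1726-06-15.
I use gauge.translate on 8443, min, s, which returns 506580.
Using dial.monthhop on 21, which returns 1728-03-15.
Invoking gauge.translate on -90, K, F, giving -62167/100.
I call dial.stepdays on 351, and get 1729-03-01.

Answer: 1729-03-01


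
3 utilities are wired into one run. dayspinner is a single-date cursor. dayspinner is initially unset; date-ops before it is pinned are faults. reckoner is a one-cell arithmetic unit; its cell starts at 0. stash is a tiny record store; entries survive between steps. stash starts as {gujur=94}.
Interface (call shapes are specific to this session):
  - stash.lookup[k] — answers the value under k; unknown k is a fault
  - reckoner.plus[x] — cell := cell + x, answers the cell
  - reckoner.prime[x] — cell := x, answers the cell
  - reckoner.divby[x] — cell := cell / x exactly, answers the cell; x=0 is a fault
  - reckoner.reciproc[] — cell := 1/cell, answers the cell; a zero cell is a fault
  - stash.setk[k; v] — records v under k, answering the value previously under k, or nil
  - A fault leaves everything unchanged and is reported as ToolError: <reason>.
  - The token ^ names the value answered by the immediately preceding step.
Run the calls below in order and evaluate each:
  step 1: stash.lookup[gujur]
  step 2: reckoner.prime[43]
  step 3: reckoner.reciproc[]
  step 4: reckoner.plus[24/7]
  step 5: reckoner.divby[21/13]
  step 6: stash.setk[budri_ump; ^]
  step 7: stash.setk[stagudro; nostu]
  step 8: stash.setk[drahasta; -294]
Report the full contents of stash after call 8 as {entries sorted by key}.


Answer: {budri_ump=13507/6321, drahasta=-294, gujur=94, stagudro=nostu}

Derivation:
Step: stash.lookup[k→gujur]
Result: 94
Step: reckoner.prime[x→43]
Result: 43
Step: reckoner.reciproc[]
Result: 1/43
Step: reckoner.plus[x→24/7]
Result: 1039/301
Step: reckoner.divby[x→21/13]
Result: 13507/6321
Step: stash.setk[k→budri_ump; v→^]
Result: nil
Step: stash.setk[k→stagudro; v→nostu]
Result: nil
Step: stash.setk[k→drahasta; v→-294]
Result: nil


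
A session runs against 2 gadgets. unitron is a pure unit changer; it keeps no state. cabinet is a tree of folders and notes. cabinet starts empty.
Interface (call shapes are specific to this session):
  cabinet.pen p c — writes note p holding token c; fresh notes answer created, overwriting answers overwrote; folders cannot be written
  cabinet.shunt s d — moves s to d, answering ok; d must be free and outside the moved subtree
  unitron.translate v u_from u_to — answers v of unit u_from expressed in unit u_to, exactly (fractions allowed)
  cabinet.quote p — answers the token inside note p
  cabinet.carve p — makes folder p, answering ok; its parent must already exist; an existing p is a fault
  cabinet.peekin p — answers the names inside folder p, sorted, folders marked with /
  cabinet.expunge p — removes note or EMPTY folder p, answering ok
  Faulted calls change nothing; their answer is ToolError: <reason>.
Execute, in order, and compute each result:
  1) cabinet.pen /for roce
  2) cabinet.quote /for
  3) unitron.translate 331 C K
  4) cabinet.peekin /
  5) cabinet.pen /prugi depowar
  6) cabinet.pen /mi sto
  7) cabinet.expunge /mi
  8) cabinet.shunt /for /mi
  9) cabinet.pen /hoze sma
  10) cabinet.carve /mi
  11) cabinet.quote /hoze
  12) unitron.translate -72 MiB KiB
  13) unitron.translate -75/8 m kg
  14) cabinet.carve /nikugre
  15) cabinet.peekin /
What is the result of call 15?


Act: cabinet.pen[p='/for'; c='roce']
Obs: created
Act: cabinet.quote[p='/for']
Obs: roce
Act: unitron.translate[v='331'; u_from='C'; u_to='K']
Obs: 12083/20
Act: cabinet.peekin[p='/']
Obs: [for]
Act: cabinet.pen[p='/prugi'; c='depowar']
Obs: created
Act: cabinet.pen[p='/mi'; c='sto']
Obs: created
Act: cabinet.expunge[p='/mi']
Obs: ok
Act: cabinet.shunt[s='/for'; d='/mi']
Obs: ok
Act: cabinet.pen[p='/hoze'; c='sma']
Obs: created
Act: cabinet.carve[p='/mi']
Obs: ToolError: exists
Act: cabinet.quote[p='/hoze']
Obs: sma
Act: unitron.translate[v='-72'; u_from='MiB'; u_to='KiB']
Obs: -73728
Act: unitron.translate[v='-75/8'; u_from='m'; u_to='kg']
Obs: ToolError: incompatible units
Act: cabinet.carve[p='/nikugre']
Obs: ok
Act: cabinet.peekin[p='/']
Obs: [hoze, mi, nikugre/, prugi]

Answer: [hoze, mi, nikugre/, prugi]


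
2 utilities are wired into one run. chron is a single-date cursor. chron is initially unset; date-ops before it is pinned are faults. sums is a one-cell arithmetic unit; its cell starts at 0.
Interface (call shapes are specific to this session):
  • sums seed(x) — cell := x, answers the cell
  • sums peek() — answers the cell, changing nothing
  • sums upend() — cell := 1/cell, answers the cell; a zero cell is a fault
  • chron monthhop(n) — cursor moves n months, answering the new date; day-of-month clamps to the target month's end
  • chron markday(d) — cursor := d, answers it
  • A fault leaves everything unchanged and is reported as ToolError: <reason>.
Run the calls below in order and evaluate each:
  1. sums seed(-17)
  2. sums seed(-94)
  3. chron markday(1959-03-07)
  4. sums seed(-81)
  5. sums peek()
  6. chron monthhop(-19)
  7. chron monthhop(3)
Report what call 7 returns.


Answer: 1957-11-07

Derivation:
-> sums seed(x='-17')
<- -17
-> sums seed(x='-94')
<- -94
-> chron markday(d='1959-03-07')
<- 1959-03-07
-> sums seed(x='-81')
<- -81
-> sums peek()
<- -81
-> chron monthhop(n='-19')
<- 1957-08-07
-> chron monthhop(n='3')
<- 1957-11-07


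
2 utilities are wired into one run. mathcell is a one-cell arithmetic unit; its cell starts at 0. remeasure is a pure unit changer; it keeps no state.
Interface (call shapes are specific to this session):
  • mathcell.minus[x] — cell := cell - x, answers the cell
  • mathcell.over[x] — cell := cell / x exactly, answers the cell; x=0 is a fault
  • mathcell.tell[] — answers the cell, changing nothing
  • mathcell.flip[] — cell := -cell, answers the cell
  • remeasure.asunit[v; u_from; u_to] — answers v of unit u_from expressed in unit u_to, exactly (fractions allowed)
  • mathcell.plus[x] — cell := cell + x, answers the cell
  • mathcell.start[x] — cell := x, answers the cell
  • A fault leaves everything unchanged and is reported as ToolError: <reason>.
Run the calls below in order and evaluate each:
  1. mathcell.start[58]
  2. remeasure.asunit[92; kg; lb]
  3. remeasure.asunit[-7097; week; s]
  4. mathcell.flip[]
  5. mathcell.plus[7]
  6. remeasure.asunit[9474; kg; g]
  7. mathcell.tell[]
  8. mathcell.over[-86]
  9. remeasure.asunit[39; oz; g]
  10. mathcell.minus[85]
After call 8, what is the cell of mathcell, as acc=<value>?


[in] mathcell.start x=58
  58
[in] remeasure.asunit v=92 u_from=kg u_to=lb
  9200000000/45359237
[in] remeasure.asunit v=-7097 u_from=week u_to=s
  -4292265600
[in] mathcell.flip
  -58
[in] mathcell.plus x=7
  -51
[in] remeasure.asunit v=9474 u_from=kg u_to=g
  9474000
[in] mathcell.tell
  -51
[in] mathcell.over x=-86
  51/86
[in] remeasure.asunit v=39 u_from=oz u_to=g
  1769010243/1600000
[in] mathcell.minus x=85
  -7259/86

Answer: acc=51/86


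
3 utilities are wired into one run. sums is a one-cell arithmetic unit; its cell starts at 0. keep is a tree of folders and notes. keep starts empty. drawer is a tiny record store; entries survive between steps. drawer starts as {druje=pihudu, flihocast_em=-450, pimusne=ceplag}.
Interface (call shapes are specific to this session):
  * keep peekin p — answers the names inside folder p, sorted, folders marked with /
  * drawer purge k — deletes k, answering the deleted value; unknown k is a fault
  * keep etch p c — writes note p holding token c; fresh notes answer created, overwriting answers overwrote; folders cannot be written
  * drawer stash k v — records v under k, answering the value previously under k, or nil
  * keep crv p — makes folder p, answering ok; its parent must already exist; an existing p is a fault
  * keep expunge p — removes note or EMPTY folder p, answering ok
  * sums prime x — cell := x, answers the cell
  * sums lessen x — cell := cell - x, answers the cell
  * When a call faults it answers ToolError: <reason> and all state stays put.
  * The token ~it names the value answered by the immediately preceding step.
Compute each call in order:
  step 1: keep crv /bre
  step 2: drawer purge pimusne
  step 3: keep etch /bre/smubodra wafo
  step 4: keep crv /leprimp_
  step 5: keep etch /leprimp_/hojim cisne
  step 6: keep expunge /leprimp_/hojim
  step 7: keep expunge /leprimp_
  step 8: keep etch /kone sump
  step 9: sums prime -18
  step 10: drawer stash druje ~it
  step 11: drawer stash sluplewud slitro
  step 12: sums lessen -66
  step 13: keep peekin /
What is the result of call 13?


Answer: [bre/, kone]

Derivation:
% keep crv p=/bre
[out] ok
% drawer purge k=pimusne
[out] ceplag
% keep etch p=/bre/smubodra c=wafo
[out] created
% keep crv p=/leprimp_
[out] ok
% keep etch p=/leprimp_/hojim c=cisne
[out] created
% keep expunge p=/leprimp_/hojim
[out] ok
% keep expunge p=/leprimp_
[out] ok
% keep etch p=/kone c=sump
[out] created
% sums prime x=-18
[out] -18
% drawer stash k=druje v=~it
[out] pihudu
% drawer stash k=sluplewud v=slitro
[out] nil
% sums lessen x=-66
[out] 48
% keep peekin p=/
[out] [bre/, kone]


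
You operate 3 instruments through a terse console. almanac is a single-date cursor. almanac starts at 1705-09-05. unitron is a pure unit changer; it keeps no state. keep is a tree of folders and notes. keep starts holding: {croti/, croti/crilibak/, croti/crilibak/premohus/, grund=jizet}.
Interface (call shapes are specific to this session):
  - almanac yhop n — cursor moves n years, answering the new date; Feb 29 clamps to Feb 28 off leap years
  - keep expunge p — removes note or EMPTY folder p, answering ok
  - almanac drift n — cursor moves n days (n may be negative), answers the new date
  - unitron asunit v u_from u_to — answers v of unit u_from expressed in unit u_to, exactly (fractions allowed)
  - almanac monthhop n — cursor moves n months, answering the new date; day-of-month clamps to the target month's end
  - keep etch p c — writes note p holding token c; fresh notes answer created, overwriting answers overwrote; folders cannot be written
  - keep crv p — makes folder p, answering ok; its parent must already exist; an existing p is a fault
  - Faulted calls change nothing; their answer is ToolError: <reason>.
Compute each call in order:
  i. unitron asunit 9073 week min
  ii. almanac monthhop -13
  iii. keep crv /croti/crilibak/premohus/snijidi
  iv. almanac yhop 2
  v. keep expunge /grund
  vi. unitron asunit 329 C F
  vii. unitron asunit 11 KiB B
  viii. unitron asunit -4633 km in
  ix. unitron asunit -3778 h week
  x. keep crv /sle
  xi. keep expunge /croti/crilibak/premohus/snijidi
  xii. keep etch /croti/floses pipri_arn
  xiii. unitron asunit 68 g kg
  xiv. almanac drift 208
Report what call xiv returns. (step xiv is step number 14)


==> unitron asunit(v: 9073, u_from: week, u_to: min)
<== 91455840
==> almanac monthhop(n: -13)
<== 1704-08-05
==> keep crv(p: /croti/crilibak/premohus/snijidi)
<== ok
==> almanac yhop(n: 2)
<== 1706-08-05
==> keep expunge(p: /grund)
<== ok
==> unitron asunit(v: 329, u_from: C, u_to: F)
<== 3121/5
==> unitron asunit(v: 11, u_from: KiB, u_to: B)
<== 11264
==> unitron asunit(v: -4633, u_from: km, u_to: in)
<== -23165000000/127
==> unitron asunit(v: -3778, u_from: h, u_to: week)
<== -1889/84
==> keep crv(p: /sle)
<== ok
==> keep expunge(p: /croti/crilibak/premohus/snijidi)
<== ok
==> keep etch(p: /croti/floses, c: pipri_arn)
<== created
==> unitron asunit(v: 68, u_from: g, u_to: kg)
<== 17/250
==> almanac drift(n: 208)
<== 1707-03-01

Answer: 1707-03-01


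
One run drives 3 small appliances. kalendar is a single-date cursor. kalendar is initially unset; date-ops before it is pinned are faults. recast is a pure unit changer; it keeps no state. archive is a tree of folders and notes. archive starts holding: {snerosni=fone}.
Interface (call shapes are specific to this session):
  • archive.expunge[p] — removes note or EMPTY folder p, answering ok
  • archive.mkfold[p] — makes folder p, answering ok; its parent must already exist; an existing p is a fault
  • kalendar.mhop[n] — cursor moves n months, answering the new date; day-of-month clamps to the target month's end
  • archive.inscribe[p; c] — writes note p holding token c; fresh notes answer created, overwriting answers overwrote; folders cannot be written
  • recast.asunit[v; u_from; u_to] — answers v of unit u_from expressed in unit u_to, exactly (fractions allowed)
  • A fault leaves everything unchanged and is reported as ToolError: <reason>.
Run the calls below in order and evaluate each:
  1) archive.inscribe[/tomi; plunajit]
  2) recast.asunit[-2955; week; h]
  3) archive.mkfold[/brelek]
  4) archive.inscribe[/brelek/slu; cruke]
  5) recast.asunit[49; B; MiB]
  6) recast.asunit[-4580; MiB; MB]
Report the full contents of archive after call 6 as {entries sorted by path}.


Act: archive.inscribe[/tomi; plunajit]
Obs: created
Act: recast.asunit[-2955; week; h]
Obs: -496440
Act: archive.mkfold[/brelek]
Obs: ok
Act: archive.inscribe[/brelek/slu; cruke]
Obs: created
Act: recast.asunit[49; B; MiB]
Obs: 49/1048576
Act: recast.asunit[-4580; MiB; MB]
Obs: -15007744/3125

Answer: {brelek/, brelek/slu=cruke, snerosni=fone, tomi=plunajit}


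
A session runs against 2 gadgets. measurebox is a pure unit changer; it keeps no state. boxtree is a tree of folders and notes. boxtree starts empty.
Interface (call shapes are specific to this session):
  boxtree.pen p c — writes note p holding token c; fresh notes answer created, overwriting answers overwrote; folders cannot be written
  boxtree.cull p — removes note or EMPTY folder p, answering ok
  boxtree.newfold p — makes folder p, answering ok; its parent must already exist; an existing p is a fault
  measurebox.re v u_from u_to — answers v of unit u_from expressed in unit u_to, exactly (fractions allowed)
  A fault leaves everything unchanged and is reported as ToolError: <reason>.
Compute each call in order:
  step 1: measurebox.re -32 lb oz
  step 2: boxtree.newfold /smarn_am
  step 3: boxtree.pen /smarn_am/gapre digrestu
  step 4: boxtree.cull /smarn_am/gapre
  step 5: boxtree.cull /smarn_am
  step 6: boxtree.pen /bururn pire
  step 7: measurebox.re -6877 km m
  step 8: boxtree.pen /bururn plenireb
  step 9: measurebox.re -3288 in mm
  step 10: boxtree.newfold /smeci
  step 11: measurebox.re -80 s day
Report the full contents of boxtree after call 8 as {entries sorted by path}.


% 1. re(v='-32', u_from='lb', u_to='oz') == -512
% 2. newfold(p='/smarn_am') == ok
% 3. pen(p='/smarn_am/gapre', c='digrestu') == created
% 4. cull(p='/smarn_am/gapre') == ok
% 5. cull(p='/smarn_am') == ok
% 6. pen(p='/bururn', c='pire') == created
% 7. re(v='-6877', u_from='km', u_to='m') == -6877000
% 8. pen(p='/bururn', c='plenireb') == overwrote
% 9. re(v='-3288', u_from='in', u_to='mm') == -417576/5
% 10. newfold(p='/smeci') == ok
% 11. re(v='-80', u_from='s', u_to='day') == -1/1080

Answer: {bururn=plenireb}


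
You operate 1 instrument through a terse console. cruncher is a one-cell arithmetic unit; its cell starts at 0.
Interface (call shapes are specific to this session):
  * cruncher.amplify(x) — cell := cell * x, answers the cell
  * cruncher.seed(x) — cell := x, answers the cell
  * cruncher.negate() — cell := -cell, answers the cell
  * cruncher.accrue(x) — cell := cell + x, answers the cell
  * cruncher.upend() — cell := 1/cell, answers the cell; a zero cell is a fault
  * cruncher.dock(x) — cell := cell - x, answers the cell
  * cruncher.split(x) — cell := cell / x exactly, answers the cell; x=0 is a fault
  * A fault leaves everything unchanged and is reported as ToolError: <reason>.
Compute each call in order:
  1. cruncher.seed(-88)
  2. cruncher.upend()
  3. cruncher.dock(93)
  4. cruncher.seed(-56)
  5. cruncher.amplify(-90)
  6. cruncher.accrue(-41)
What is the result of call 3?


// cruncher.seed(-88) : -88
// cruncher.upend() : -1/88
// cruncher.dock(93) : -8185/88
// cruncher.seed(-56) : -56
// cruncher.amplify(-90) : 5040
// cruncher.accrue(-41) : 4999

Answer: -8185/88


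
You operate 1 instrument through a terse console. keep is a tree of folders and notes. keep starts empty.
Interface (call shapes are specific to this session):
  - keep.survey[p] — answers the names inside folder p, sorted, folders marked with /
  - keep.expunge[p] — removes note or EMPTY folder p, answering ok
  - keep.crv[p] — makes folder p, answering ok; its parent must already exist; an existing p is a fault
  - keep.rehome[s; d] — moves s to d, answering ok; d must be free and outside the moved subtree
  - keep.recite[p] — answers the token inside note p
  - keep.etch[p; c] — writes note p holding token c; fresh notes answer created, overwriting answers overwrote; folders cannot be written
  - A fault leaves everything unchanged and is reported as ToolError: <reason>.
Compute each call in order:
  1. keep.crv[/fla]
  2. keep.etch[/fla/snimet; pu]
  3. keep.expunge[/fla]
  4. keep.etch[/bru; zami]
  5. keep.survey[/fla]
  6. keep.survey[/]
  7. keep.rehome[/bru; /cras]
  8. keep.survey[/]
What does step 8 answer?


Answer: [cras, fla/]

Derivation:
// 1. crv(p→/fla) ~> ok
// 2. etch(p→/fla/snimet, c→pu) ~> created
// 3. expunge(p→/fla) ~> ToolError: not empty
// 4. etch(p→/bru, c→zami) ~> created
// 5. survey(p→/fla) ~> [snimet]
// 6. survey(p→/) ~> [bru, fla/]
// 7. rehome(s→/bru, d→/cras) ~> ok
// 8. survey(p→/) ~> [cras, fla/]


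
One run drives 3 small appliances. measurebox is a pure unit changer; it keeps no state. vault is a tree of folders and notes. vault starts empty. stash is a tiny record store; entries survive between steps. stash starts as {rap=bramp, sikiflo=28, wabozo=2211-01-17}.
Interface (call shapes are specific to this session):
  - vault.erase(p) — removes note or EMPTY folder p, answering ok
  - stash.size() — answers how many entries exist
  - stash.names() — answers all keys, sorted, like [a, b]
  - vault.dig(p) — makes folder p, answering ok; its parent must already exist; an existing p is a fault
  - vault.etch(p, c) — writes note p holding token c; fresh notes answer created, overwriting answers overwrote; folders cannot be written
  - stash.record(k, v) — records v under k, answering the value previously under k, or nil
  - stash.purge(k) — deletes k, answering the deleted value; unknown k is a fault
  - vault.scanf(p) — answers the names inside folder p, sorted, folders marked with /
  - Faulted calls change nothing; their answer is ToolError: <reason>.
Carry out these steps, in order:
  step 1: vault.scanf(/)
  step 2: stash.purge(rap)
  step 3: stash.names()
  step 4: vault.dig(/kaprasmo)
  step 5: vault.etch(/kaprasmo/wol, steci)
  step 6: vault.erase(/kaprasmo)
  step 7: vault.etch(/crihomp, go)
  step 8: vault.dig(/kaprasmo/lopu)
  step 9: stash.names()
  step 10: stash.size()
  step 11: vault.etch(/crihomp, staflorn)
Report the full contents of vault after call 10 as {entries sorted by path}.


→ scanf(p='/')
← []
→ purge(k='rap')
← bramp
→ names()
← [sikiflo, wabozo]
→ dig(p='/kaprasmo')
← ok
→ etch(p='/kaprasmo/wol', c='steci')
← created
→ erase(p='/kaprasmo')
← ToolError: not empty
→ etch(p='/crihomp', c='go')
← created
→ dig(p='/kaprasmo/lopu')
← ok
→ names()
← [sikiflo, wabozo]
→ size()
← 2
→ etch(p='/crihomp', c='staflorn')
← overwrote

Answer: {crihomp=go, kaprasmo/, kaprasmo/lopu/, kaprasmo/wol=steci}


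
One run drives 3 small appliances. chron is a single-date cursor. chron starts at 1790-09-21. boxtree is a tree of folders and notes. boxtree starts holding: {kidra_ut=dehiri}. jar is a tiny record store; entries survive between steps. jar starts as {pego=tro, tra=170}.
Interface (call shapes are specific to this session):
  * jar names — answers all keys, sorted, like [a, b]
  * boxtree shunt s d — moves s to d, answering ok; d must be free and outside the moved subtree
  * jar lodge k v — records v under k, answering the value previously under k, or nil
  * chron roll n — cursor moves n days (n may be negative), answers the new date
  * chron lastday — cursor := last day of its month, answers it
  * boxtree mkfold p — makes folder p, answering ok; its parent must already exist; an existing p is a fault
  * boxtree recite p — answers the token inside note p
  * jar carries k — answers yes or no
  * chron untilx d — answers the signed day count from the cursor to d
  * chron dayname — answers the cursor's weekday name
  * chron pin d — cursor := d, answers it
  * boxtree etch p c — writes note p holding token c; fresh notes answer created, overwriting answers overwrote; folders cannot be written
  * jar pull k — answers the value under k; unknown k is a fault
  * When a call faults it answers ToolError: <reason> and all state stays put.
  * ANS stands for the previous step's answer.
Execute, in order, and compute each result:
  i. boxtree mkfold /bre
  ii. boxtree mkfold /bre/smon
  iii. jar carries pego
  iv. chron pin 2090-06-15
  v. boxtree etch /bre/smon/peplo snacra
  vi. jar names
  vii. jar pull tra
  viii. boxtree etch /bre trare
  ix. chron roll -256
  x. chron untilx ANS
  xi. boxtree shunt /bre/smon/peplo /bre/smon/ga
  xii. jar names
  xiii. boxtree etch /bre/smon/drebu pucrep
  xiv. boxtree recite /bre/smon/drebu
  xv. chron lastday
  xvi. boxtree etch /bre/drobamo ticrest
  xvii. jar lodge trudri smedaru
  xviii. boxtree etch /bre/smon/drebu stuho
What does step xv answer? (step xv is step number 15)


Answer: 2089-10-31

Derivation:
[in] boxtree mkfold p→/bre
:: ok
[in] boxtree mkfold p→/bre/smon
:: ok
[in] jar carries k→pego
:: yes
[in] chron pin d→2090-06-15
:: 2090-06-15
[in] boxtree etch p→/bre/smon/peplo c→snacra
:: created
[in] jar names
:: [pego, tra]
[in] jar pull k→tra
:: 170
[in] boxtree etch p→/bre c→trare
:: ToolError: is a directory
[in] chron roll n→-256
:: 2089-10-02
[in] chron untilx d→ANS
:: 0
[in] boxtree shunt s→/bre/smon/peplo d→/bre/smon/ga
:: ok
[in] jar names
:: [pego, tra]
[in] boxtree etch p→/bre/smon/drebu c→pucrep
:: created
[in] boxtree recite p→/bre/smon/drebu
:: pucrep
[in] chron lastday
:: 2089-10-31
[in] boxtree etch p→/bre/drobamo c→ticrest
:: created
[in] jar lodge k→trudri v→smedaru
:: nil
[in] boxtree etch p→/bre/smon/drebu c→stuho
:: overwrote


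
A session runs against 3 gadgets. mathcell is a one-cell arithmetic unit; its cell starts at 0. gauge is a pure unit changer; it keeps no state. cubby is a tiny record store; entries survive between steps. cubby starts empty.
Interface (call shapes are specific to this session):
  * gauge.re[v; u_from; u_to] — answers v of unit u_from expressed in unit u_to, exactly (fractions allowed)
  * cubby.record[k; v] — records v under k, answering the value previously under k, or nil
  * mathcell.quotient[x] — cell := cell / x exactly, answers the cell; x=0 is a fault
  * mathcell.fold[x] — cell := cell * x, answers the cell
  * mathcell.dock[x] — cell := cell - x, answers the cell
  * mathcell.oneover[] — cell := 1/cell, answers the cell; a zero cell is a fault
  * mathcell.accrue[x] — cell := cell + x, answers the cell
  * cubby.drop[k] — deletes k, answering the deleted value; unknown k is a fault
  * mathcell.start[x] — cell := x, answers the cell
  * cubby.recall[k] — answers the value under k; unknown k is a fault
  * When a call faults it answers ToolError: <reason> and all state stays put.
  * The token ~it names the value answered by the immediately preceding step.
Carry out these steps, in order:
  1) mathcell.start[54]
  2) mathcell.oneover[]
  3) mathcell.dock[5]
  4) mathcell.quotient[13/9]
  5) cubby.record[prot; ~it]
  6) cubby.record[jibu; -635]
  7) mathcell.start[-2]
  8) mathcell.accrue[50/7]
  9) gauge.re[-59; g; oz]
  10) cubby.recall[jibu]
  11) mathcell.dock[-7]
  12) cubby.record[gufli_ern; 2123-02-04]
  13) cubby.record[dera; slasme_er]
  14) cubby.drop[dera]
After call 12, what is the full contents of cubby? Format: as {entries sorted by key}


>> mathcell.start(x=54)
<< 54
>> mathcell.oneover()
<< 1/54
>> mathcell.dock(x=5)
<< -269/54
>> mathcell.quotient(x=13/9)
<< -269/78
>> cubby.record(k=prot, v=~it)
<< nil
>> cubby.record(k=jibu, v=-635)
<< nil
>> mathcell.start(x=-2)
<< -2
>> mathcell.accrue(x=50/7)
<< 36/7
>> gauge.re(v=-59, u_from=g, u_to=oz)
<< -94400000/45359237
>> cubby.recall(k=jibu)
<< -635
>> mathcell.dock(x=-7)
<< 85/7
>> cubby.record(k=gufli_ern, v=2123-02-04)
<< nil
>> cubby.record(k=dera, v=slasme_er)
<< nil
>> cubby.drop(k=dera)
<< slasme_er

Answer: {gufli_ern=2123-02-04, jibu=-635, prot=-269/78}


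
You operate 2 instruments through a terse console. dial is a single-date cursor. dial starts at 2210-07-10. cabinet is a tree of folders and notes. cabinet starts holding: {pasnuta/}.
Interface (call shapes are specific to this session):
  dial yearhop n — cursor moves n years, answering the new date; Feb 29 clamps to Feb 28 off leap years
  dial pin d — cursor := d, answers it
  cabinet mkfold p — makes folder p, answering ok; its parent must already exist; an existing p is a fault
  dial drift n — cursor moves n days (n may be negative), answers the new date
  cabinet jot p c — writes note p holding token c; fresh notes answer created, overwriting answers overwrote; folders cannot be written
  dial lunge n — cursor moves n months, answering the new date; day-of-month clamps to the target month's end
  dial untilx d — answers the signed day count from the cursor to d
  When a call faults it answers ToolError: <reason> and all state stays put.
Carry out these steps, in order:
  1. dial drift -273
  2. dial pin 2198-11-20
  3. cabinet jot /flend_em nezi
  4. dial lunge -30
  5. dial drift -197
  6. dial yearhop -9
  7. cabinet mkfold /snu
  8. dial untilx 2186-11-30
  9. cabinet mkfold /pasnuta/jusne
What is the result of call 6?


>> dial drift(-273)
<< 2209-10-10
>> dial pin(2198-11-20)
<< 2198-11-20
>> cabinet jot(/flend_em, nezi)
<< created
>> dial lunge(-30)
<< 2196-05-20
>> dial drift(-197)
<< 2195-11-05
>> dial yearhop(-9)
<< 2186-11-05
>> cabinet mkfold(/snu)
<< ok
>> dial untilx(2186-11-30)
<< 25
>> cabinet mkfold(/pasnuta/jusne)
<< ok

Answer: 2186-11-05


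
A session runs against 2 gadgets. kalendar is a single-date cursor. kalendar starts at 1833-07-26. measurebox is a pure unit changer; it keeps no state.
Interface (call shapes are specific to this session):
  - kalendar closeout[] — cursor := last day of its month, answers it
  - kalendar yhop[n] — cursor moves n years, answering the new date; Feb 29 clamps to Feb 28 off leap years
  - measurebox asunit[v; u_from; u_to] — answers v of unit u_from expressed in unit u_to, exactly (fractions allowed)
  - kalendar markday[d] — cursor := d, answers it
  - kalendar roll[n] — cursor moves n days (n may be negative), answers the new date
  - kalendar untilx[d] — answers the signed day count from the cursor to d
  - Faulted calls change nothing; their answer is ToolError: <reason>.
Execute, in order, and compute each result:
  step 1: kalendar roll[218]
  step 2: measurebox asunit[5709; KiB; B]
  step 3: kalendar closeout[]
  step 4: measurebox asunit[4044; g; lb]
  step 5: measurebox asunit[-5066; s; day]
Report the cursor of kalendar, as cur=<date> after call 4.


~$ kalendar roll 218
  1834-03-01
~$ measurebox asunit 5709 KiB B
  5846016
~$ kalendar closeout
  1834-03-31
~$ measurebox asunit 4044 g lb
  404400000/45359237
~$ measurebox asunit -5066 s day
  -2533/43200

Answer: cur=1834-03-31


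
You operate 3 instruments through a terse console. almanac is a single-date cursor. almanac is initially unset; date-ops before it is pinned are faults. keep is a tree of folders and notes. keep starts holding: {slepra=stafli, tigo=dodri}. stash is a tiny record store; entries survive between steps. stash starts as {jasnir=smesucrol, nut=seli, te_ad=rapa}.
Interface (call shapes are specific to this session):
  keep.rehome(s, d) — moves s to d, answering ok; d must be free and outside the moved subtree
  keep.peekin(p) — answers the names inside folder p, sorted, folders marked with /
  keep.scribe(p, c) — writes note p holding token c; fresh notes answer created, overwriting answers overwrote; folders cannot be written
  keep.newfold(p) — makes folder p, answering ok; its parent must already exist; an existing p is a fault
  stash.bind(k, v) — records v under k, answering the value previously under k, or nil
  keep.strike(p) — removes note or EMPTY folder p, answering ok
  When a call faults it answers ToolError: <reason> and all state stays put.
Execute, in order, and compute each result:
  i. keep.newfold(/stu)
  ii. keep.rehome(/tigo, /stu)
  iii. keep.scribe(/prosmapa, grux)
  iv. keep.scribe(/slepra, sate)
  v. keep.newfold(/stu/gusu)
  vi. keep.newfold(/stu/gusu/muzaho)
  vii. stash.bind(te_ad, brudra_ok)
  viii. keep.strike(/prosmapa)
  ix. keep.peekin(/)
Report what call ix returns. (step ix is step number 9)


Answer: [slepra, stu/, tigo]

Derivation:
[in] keep.newfold p→/stu
  ok
[in] keep.rehome s→/tigo d→/stu
  ToolError: exists
[in] keep.scribe p→/prosmapa c→grux
  created
[in] keep.scribe p→/slepra c→sate
  overwrote
[in] keep.newfold p→/stu/gusu
  ok
[in] keep.newfold p→/stu/gusu/muzaho
  ok
[in] stash.bind k→te_ad v→brudra_ok
  rapa
[in] keep.strike p→/prosmapa
  ok
[in] keep.peekin p→/
  [slepra, stu/, tigo]


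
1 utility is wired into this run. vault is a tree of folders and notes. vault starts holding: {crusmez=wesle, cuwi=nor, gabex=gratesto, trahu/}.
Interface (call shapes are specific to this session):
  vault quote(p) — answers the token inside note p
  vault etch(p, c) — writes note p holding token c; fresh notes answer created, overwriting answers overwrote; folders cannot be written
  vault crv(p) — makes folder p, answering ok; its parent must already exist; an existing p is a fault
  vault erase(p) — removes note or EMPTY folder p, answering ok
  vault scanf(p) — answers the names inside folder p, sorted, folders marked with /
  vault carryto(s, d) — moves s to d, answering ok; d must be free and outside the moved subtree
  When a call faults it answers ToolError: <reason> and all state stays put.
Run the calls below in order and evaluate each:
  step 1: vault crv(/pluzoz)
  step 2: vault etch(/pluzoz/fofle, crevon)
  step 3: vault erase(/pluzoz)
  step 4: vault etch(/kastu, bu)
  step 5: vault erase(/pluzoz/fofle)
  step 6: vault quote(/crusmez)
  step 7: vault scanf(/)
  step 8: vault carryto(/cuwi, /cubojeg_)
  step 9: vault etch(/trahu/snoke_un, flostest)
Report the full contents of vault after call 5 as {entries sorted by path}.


Answer: {crusmez=wesle, cuwi=nor, gabex=gratesto, kastu=bu, pluzoz/, trahu/}

Derivation:
Step: vault crv[p=/pluzoz]
Result: ok
Step: vault etch[p=/pluzoz/fofle; c=crevon]
Result: created
Step: vault erase[p=/pluzoz]
Result: ToolError: not empty
Step: vault etch[p=/kastu; c=bu]
Result: created
Step: vault erase[p=/pluzoz/fofle]
Result: ok
Step: vault quote[p=/crusmez]
Result: wesle
Step: vault scanf[p=/]
Result: [crusmez, cuwi, gabex, kastu, pluzoz/, trahu/]
Step: vault carryto[s=/cuwi; d=/cubojeg_]
Result: ok
Step: vault etch[p=/trahu/snoke_un; c=flostest]
Result: created


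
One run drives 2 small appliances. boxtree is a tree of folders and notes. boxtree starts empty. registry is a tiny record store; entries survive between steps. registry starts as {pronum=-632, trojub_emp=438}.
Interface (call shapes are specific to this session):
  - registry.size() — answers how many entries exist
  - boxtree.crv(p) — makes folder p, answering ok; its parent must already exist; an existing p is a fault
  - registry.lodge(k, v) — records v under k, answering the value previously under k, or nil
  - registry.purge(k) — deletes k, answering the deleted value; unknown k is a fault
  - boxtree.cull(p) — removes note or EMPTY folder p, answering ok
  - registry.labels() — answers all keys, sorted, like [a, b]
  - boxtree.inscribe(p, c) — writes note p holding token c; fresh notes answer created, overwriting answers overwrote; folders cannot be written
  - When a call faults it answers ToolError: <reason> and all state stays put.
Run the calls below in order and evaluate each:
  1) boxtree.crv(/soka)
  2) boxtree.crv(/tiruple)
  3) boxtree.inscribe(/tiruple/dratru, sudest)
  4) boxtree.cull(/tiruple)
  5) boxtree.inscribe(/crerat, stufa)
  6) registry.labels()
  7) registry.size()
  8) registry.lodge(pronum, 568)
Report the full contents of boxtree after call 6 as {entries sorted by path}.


-> boxtree.crv(p=/soka)
<- ok
-> boxtree.crv(p=/tiruple)
<- ok
-> boxtree.inscribe(p=/tiruple/dratru, c=sudest)
<- created
-> boxtree.cull(p=/tiruple)
<- ToolError: not empty
-> boxtree.inscribe(p=/crerat, c=stufa)
<- created
-> registry.labels()
<- [pronum, trojub_emp]
-> registry.size()
<- 2
-> registry.lodge(k=pronum, v=568)
<- -632

Answer: {crerat=stufa, soka/, tiruple/, tiruple/dratru=sudest}


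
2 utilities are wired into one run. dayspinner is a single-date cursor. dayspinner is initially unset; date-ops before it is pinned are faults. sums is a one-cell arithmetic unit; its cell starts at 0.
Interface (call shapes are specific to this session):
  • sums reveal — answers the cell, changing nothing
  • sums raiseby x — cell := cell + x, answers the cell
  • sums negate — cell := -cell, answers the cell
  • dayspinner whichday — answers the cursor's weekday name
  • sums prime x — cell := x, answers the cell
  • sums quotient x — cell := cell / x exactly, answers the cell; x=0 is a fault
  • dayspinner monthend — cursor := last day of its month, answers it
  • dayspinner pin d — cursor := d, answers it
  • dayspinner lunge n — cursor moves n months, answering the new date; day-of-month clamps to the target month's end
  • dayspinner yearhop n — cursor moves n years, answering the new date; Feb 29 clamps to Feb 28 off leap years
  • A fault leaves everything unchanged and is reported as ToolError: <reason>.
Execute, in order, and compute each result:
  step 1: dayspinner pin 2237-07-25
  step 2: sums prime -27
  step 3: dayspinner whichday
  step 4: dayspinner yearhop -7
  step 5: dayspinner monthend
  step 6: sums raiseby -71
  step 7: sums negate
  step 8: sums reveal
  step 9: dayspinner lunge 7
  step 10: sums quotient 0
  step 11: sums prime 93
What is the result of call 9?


Answer: 2231-02-28

Derivation:
Calling dayspinner pin using d=2237-07-25, which returns 2237-07-25.
Invoking sums prime using x=-27, giving -27.
Now I run dayspinner whichday, which returns Tuesday.
I invoke dayspinner yearhop using n=-7, yielding 2230-07-25.
I invoke dayspinner monthend, and see 2230-07-31.
Now I run sums raiseby using x=-71, which returns -98.
Then sums negate(), which returns 98.
I call sums reveal(), — result: 98.
I use dayspinner lunge using n=7, — result: 2231-02-28.
Calling sums quotient using x=0, — result: ToolError: division by zero.
I use sums prime using x=93, giving 93.
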